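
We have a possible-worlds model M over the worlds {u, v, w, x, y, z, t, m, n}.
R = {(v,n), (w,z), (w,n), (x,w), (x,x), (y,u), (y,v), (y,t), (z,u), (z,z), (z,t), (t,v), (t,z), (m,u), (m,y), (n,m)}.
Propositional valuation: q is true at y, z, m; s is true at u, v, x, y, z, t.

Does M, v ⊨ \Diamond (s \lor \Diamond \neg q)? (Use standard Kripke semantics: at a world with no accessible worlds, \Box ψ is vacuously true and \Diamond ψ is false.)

At v: \Diamond (s \lor \Diamond \neg q) requires s \lor \Diamond \neg q at some successor in {n}.
  At n: s \lor \Diamond \neg q is false.
So \Diamond (s \lor \Diamond \neg q) is false at v.

No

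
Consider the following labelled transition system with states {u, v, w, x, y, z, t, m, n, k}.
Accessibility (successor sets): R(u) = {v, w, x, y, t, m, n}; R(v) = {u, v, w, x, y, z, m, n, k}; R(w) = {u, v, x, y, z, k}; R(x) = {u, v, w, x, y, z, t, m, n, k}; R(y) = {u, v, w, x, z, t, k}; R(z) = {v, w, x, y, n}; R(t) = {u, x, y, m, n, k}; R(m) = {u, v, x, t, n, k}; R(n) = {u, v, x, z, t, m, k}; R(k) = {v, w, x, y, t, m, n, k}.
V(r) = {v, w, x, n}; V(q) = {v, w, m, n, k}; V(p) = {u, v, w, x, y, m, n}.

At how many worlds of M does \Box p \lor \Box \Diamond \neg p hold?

5

Recall that \Box ψ holds at a world iff ψ holds at every accessible world, and \Diamond ψ holds iff ψ holds at some accessible world.
Let φ = \Box p \lor \Box \Diamond \neg p. Evaluate φ at each world:
  u (successors {v, w, x, y, t, m, n}): φ is true.
  v (successors {u, v, w, x, y, z, m, n, k}): φ is false.
  w (successors {u, v, x, y, z, k}): φ is false.
  x (successors {u, v, w, x, y, z, t, m, n, k}): φ is false.
  y (successors {u, v, w, x, z, t, k}): φ is false.
  z (successors {v, w, x, y, n}): φ is true.
  t (successors {u, x, y, m, n, k}): φ is true.
  m (successors {u, v, x, t, n, k}): φ is true.
  n (successors {u, v, x, z, t, m, k}): φ is false.
  k (successors {v, w, x, y, t, m, n, k}): φ is true.
For instance, at t:
  At t: \Box p is false, \Box \Diamond \neg p is true, so \Box p \lor \Box \Diamond \neg p is true.
    At t: \Box p requires p at every successor {u, x, y, m, n, k}.
      p fails at k, so \Box p is false at t.
    At t: \Box \Diamond \neg p requires \Diamond \neg p at every successor {u, x, y, m, n, k}.
      At u: \Diamond \neg p is true.
      At x: \Diamond \neg p is true.
      At y: \Diamond \neg p is true.
      At m: \Diamond \neg p is true.
      At n: \Diamond \neg p is true.
      At k: \Diamond \neg p is true.
    So \Box \Diamond \neg p is true at t.
Satisfying worlds: {u, z, t, m, k}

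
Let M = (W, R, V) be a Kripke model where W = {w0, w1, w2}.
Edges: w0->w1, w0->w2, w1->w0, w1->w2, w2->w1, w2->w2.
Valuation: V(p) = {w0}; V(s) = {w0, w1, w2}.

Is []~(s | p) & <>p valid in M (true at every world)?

Let φ = []~(s | p) & <>p. Evaluate φ at each world:
  w0 (successors {w1, w2}): φ is false.
  w1 (successors {w0, w2}): φ is false.
  w2 (successors {w1, w2}): φ is false.
Detail at w0 (counterexample):
  At w0: []~(s | p) is false, <>p is false, so []~(s | p) & <>p is false.
    At w0: []~(s | p) requires ~(s | p) at every successor {w1, w2}.
      ~(s | p) fails at w1, so []~(s | p) is false at w0.
    At w0: <>p requires p at some successor in {w1, w2}.
      At w1: p is false.
      At w2: p is false.
    So <>p is false at w0.

No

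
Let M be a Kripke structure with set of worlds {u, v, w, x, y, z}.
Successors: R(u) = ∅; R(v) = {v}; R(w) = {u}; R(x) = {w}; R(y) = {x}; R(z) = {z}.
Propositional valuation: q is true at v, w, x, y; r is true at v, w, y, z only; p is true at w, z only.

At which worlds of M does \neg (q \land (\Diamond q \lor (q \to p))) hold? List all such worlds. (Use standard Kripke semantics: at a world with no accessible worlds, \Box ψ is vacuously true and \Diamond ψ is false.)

Recall that \Diamond ψ holds at a world iff ψ holds at some accessible world.
Let φ = \neg (q \land (\Diamond q \lor (q \to p))). Evaluate φ at each world:
  u (successors ∅): φ is true.
  v (successors {v}): φ is false.
  w (successors {u}): φ is false.
  x (successors {w}): φ is false.
  y (successors {x}): φ is false.
  z (successors {z}): φ is true.
For instance, at y:
  At y: q \land (\Diamond q \lor (q \to p)) is true, so \neg (q \land (\Diamond q \lor (q \to p))) is false.
    At y: q is true, \Diamond q \lor (q \to p) is true, so q \land (\Diamond q \lor (q \to p)) is true.
      At y: \Diamond q is true, q \to p is false, so \Diamond q \lor (q \to p) is true.
Satisfying worlds: {u, z}

u, z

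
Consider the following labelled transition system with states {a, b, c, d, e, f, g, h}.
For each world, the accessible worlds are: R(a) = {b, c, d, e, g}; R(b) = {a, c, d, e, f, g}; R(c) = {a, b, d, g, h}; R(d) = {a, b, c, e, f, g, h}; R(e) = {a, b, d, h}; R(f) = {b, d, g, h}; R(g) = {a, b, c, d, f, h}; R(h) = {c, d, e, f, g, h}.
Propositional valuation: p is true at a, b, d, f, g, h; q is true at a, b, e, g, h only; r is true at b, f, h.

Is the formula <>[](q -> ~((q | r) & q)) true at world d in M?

At d: <>[](q -> ~((q | r) & q)) requires [](q -> ~((q | r) & q)) at some successor in {a, b, c, e, f, g, h}.
  At a: [](q -> ~((q | r) & q)) is false.
  At b: [](q -> ~((q | r) & q)) is false.
  At c: [](q -> ~((q | r) & q)) is false.
  At e: [](q -> ~((q | r) & q)) is false.
  At f: [](q -> ~((q | r) & q)) is false.
  At g: [](q -> ~((q | r) & q)) is false.
  At h: [](q -> ~((q | r) & q)) is false.
So <>[](q -> ~((q | r) & q)) is false at d.

No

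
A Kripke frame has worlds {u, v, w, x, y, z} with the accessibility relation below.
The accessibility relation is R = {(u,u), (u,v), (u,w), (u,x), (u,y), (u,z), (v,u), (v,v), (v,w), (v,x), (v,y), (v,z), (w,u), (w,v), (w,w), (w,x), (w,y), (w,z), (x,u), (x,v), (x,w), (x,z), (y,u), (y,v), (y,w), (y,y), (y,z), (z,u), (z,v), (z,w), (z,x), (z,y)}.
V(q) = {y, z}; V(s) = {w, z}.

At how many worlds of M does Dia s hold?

Recall that Dia ψ holds at a world iff ψ holds at some accessible world.
Let φ = Dia s. Evaluate φ at each world:
  u (successors {u, v, w, x, y, z}): φ is true.
  v (successors {u, v, w, x, y, z}): φ is true.
  w (successors {u, v, w, x, y, z}): φ is true.
  x (successors {u, v, w, z}): φ is true.
  y (successors {u, v, w, y, z}): φ is true.
  z (successors {u, v, w, x, y}): φ is true.
For instance, at z:
  At z: Dia s requires s at some successor in {u, v, w, x, y}.
    s holds at w, so Dia s is true at z.
Satisfying worlds: {u, v, w, x, y, z}

6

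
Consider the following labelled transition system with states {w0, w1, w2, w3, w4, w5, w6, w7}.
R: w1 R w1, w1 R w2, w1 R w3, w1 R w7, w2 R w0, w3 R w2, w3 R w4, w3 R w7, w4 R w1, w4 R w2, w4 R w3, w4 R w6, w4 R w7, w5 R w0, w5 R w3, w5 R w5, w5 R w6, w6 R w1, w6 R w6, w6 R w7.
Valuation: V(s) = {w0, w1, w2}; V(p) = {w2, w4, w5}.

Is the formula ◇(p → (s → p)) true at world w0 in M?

No

At w0: no accessible worlds, so ◇(p → (s → p)) is false.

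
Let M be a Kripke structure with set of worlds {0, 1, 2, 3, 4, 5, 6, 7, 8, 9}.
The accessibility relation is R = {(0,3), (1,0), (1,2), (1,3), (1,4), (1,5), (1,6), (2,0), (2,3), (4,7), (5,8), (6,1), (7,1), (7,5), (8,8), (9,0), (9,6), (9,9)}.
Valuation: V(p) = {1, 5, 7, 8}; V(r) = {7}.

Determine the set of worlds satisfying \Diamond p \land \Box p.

4, 5, 6, 7, 8

Let φ = \Diamond p \land \Box p. Evaluate φ at each world:
  0 (successors {3}): φ is false.
  1 (successors {0, 2, 3, 4, 5, 6}): φ is false.
  2 (successors {0, 3}): φ is false.
  3 (successors ∅): φ is false.
  4 (successors {7}): φ is true.
  5 (successors {8}): φ is true.
  6 (successors {1}): φ is true.
  7 (successors {1, 5}): φ is true.
  8 (successors {8}): φ is true.
  9 (successors {0, 6, 9}): φ is false.
For instance, at 6:
  At 6: \Diamond p is true, \Box p is true, so \Diamond p \land \Box p is true.
    At 6: \Diamond p requires p at some successor in {1}.
      p holds at 1, so \Diamond p is true at 6.
    At 6: \Box p requires p at every successor {1}.
      At 1: p is true.
    So \Box p is true at 6.
Satisfying worlds: {4, 5, 6, 7, 8}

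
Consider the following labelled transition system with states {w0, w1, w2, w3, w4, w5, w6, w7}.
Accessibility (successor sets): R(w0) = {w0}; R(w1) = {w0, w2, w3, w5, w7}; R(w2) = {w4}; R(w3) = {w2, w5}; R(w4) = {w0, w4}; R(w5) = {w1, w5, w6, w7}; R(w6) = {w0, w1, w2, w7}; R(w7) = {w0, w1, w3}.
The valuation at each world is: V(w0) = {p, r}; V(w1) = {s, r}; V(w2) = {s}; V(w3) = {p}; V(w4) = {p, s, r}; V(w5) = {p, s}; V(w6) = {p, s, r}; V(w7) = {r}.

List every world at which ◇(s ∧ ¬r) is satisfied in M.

Recall that ◇ψ holds at a world iff ψ holds at some accessible world.
Let φ = ◇(s ∧ ¬r). Evaluate φ at each world:
  w0 (successors {w0}): φ is false.
  w1 (successors {w0, w2, w3, w5, w7}): φ is true.
  w2 (successors {w4}): φ is false.
  w3 (successors {w2, w5}): φ is true.
  w4 (successors {w0, w4}): φ is false.
  w5 (successors {w1, w5, w6, w7}): φ is true.
  w6 (successors {w0, w1, w2, w7}): φ is true.
  w7 (successors {w0, w1, w3}): φ is false.
For instance, at w3:
  At w3: ◇(s ∧ ¬r) requires s ∧ ¬r at some successor in {w2, w5}.
    s ∧ ¬r holds at w2, so ◇(s ∧ ¬r) is true at w3.
Satisfying worlds: {w1, w3, w5, w6}

w1, w3, w5, w6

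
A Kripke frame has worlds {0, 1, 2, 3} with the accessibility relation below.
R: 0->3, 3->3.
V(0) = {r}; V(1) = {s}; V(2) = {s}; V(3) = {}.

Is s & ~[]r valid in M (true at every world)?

No

Let φ = s & ~[]r. Evaluate φ at each world:
  0 (successors {3}): φ is false.
  1 (successors ∅): φ is false.
  2 (successors ∅): φ is false.
  3 (successors {3}): φ is false.
Detail at 0 (counterexample):
  At 0: s is false, ~[]r is true, so s & ~[]r is false.
    At 0: []r is false, so ~[]r is true.
      At 0: []r requires r at every successor {3}.
        r fails at 3, so []r is false at 0.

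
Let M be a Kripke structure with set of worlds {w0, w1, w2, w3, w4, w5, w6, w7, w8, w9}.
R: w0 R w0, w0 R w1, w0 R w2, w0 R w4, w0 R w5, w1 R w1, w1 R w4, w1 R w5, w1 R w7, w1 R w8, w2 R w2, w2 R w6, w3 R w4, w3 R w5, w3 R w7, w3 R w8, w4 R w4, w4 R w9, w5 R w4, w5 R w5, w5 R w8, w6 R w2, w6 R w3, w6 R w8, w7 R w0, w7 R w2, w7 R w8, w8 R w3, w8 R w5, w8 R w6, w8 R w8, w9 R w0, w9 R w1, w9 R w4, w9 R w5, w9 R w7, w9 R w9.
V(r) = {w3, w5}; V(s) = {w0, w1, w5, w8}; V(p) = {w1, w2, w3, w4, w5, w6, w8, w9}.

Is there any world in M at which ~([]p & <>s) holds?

Yes

Let φ = ~([]p & <>s). Evaluate φ at each world:
  w0 (successors {w0, w1, w2, w4, w5}): φ is true.
  w1 (successors {w1, w4, w5, w7, w8}): φ is true.
  w2 (successors {w2, w6}): φ is true.
  w3 (successors {w4, w5, w7, w8}): φ is true.
  w4 (successors {w4, w9}): φ is true.
  w5 (successors {w4, w5, w8}): φ is false.
  w6 (successors {w2, w3, w8}): φ is false.
  w7 (successors {w0, w2, w8}): φ is true.
  w8 (successors {w3, w5, w6, w8}): φ is false.
  w9 (successors {w0, w1, w4, w5, w7, w9}): φ is true.
Detail at w0 (witness):
  At w0: []p & <>s is false, so ~([]p & <>s) is true.
    At w0: []p is false, <>s is true, so []p & <>s is false.
      At w0: []p requires p at every successor {w0, w1, w2, w4, w5}.
        p fails at w0, so []p is false at w0.
      At w0: <>s requires s at some successor in {w0, w1, w2, w4, w5}.
        s holds at w0, so <>s is true at w0.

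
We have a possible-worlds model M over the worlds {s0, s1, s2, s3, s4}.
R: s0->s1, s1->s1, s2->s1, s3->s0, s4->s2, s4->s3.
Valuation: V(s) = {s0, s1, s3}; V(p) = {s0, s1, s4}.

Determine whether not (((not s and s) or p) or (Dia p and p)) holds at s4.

No

Recall that Dia ψ holds at a world iff ψ holds at some accessible world.
At s4: ((not s and s) or p) or (Dia p and p) is true, so not (((not s and s) or p) or (Dia p and p)) is false.
  At s4: (not s and s) or p is true, Dia p and p is false, so ((not s and s) or p) or (Dia p and p) is true.
    At s4: Dia p is false, p is true, so Dia p and p is false.
      At s4: Dia p requires p at some successor in {s2, s3}.
        At s2: p is false.
        At s3: p is false.
      So Dia p is false at s4.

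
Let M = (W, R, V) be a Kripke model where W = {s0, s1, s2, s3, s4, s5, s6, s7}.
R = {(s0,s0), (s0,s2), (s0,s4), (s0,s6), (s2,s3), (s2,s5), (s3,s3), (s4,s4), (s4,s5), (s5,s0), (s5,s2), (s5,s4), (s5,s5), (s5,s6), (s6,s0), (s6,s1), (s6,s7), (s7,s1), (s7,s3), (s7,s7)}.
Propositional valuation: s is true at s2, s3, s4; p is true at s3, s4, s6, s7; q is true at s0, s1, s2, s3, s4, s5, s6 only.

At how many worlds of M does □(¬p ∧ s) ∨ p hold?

5

Recall that □ψ holds at a world iff ψ holds at every accessible world, and ◇ψ holds iff ψ holds at some accessible world.
Let φ = □(¬p ∧ s) ∨ p. Evaluate φ at each world:
  s0 (successors {s0, s2, s4, s6}): φ is false.
  s1 (successors ∅): φ is true.
  s2 (successors {s3, s5}): φ is false.
  s3 (successors {s3}): φ is true.
  s4 (successors {s4, s5}): φ is true.
  s5 (successors {s0, s2, s4, s5, s6}): φ is false.
  s6 (successors {s0, s1, s7}): φ is true.
  s7 (successors {s1, s3, s7}): φ is true.
For instance, at s0:
  At s0: □(¬p ∧ s) is false, p is false, so □(¬p ∧ s) ∨ p is false.
    At s0: □(¬p ∧ s) requires ¬p ∧ s at every successor {s0, s2, s4, s6}.
      ¬p ∧ s fails at s0, so □(¬p ∧ s) is false at s0.
Satisfying worlds: {s1, s3, s4, s6, s7}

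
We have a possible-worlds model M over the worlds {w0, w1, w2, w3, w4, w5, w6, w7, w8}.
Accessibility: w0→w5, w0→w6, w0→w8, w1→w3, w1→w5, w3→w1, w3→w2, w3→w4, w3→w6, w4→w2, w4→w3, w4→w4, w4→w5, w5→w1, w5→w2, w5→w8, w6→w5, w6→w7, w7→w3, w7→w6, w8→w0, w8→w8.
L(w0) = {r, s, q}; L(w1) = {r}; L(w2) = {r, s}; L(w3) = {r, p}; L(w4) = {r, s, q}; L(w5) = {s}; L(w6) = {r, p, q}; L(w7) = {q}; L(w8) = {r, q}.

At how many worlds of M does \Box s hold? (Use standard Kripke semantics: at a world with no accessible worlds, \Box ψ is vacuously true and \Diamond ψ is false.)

Recall that \Box ψ holds at a world iff ψ holds at every accessible world, and \Diamond ψ holds iff ψ holds at some accessible world.
Let φ = \Box s. Evaluate φ at each world:
  w0 (successors {w5, w6, w8}): φ is false.
  w1 (successors {w3, w5}): φ is false.
  w2 (successors ∅): φ is true.
  w3 (successors {w1, w2, w4, w6}): φ is false.
  w4 (successors {w2, w3, w4, w5}): φ is false.
  w5 (successors {w1, w2, w8}): φ is false.
  w6 (successors {w5, w7}): φ is false.
  w7 (successors {w3, w6}): φ is false.
  w8 (successors {w0, w8}): φ is false.
For instance, at w4:
  At w4: \Box s requires s at every successor {w2, w3, w4, w5}.
    s fails at w3, so \Box s is false at w4.
Satisfying worlds: {w2}

1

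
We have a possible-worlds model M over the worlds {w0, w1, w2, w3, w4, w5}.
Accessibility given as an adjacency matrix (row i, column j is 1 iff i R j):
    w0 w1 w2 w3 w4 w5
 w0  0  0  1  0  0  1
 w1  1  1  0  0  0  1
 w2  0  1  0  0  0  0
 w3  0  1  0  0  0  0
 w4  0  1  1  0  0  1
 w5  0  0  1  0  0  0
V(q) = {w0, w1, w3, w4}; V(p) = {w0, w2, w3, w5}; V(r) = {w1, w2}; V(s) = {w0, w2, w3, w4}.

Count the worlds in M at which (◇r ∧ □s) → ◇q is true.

5

Let φ = (◇r ∧ □s) → ◇q. Evaluate φ at each world:
  w0 (successors {w2, w5}): φ is true.
  w1 (successors {w0, w1, w5}): φ is true.
  w2 (successors {w1}): φ is true.
  w3 (successors {w1}): φ is true.
  w4 (successors {w1, w2, w5}): φ is true.
  w5 (successors {w2}): φ is false.
For instance, at w2:
  At w2: ◇r ∧ □s is false, ◇q is true, so (◇r ∧ □s) → ◇q is true.
    At w2: ◇r is true, □s is false, so ◇r ∧ □s is false.
      At w2: ◇r requires r at some successor in {w1}.
        r holds at w1, so ◇r is true at w2.
      At w2: □s requires s at every successor {w1}.
        s fails at w1, so □s is false at w2.
    At w2: ◇q requires q at some successor in {w1}.
      q holds at w1, so ◇q is true at w2.
Satisfying worlds: {w0, w1, w2, w3, w4}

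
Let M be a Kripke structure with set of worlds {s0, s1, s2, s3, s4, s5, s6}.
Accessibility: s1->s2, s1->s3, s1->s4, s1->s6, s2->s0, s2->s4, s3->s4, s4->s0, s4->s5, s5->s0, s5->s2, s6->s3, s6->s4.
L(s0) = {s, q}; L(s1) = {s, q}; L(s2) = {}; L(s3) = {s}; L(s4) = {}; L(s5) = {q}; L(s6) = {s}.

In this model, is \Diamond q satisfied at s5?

Recall that \Diamond ψ holds at a world iff ψ holds at some accessible world.
At s5: \Diamond q requires q at some successor in {s0, s2}.
  q holds at s0, so \Diamond q is true at s5.

Yes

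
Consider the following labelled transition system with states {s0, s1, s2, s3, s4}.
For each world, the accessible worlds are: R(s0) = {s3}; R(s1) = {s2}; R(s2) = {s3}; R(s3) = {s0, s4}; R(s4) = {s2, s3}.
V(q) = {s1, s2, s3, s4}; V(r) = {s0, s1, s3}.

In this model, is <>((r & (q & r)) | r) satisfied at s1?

No

At s1: <>((r & (q & r)) | r) requires (r & (q & r)) | r at some successor in {s2}.
  At s2: (r & (q & r)) | r is false.
So <>((r & (q & r)) | r) is false at s1.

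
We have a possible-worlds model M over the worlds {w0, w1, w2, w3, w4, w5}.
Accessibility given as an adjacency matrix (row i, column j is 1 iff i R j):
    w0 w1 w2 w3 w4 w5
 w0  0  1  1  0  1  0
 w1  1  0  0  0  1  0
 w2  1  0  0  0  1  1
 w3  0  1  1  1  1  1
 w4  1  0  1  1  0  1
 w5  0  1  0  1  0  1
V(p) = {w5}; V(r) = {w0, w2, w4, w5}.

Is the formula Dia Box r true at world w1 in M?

No

At w1: Dia Box r requires Box r at some successor in {w0, w4}.
  At w0: Box r is false.
  At w4: Box r is false.
So Dia Box r is false at w1.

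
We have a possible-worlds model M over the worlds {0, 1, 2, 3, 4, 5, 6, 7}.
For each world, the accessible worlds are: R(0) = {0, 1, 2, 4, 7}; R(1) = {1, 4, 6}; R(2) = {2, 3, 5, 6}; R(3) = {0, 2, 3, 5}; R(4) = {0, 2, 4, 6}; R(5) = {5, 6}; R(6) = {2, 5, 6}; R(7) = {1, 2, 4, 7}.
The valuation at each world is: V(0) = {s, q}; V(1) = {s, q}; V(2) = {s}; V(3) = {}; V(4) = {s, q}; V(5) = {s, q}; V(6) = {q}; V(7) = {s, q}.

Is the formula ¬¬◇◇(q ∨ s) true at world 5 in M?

At 5: ¬◇◇(q ∨ s) is false, so ¬¬◇◇(q ∨ s) is true.
  At 5: ◇◇(q ∨ s) is true, so ¬◇◇(q ∨ s) is false.
    At 5: ◇◇(q ∨ s) requires ◇(q ∨ s) at some successor in {5, 6}.
      ◇(q ∨ s) holds at 5, so ◇◇(q ∨ s) is true at 5.

Yes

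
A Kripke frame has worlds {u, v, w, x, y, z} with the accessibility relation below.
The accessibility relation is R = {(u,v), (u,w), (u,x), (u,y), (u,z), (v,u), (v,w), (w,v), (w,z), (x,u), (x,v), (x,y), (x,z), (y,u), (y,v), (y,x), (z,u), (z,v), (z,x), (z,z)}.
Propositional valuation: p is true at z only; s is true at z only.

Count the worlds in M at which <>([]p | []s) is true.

0

Let φ = <>([]p | []s). Evaluate φ at each world:
  u (successors {v, w, x, y, z}): φ is false.
  v (successors {u, w}): φ is false.
  w (successors {v, z}): φ is false.
  x (successors {u, v, y, z}): φ is false.
  y (successors {u, v, x}): φ is false.
  z (successors {u, v, x, z}): φ is false.
For instance, at w:
  At w: <>([]p | []s) requires []p | []s at some successor in {v, z}.
    At v: []p | []s is false.
    At z: []p | []s is false.
  So <>([]p | []s) is false at w.
Satisfying worlds: none.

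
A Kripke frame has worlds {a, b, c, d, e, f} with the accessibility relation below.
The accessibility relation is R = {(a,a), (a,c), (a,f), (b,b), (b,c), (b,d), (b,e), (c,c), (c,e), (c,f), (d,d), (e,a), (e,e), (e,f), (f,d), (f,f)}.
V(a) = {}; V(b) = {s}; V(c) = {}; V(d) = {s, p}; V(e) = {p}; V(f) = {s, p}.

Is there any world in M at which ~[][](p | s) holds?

Yes

Recall that []ψ holds at a world iff ψ holds at every accessible world, and <>ψ holds iff ψ holds at some accessible world.
Let φ = ~[][](p | s). Evaluate φ at each world:
  a (successors {a, c, f}): φ is true.
  b (successors {b, c, d, e}): φ is true.
  c (successors {c, e, f}): φ is true.
  d (successors {d}): φ is false.
  e (successors {a, e, f}): φ is true.
  f (successors {d, f}): φ is false.
Detail at a (witness):
  At a: [][](p | s) is false, so ~[][](p | s) is true.
    At a: [][](p | s) requires [](p | s) at every successor {a, c, f}.
      [](p | s) fails at a, so [][](p | s) is false at a.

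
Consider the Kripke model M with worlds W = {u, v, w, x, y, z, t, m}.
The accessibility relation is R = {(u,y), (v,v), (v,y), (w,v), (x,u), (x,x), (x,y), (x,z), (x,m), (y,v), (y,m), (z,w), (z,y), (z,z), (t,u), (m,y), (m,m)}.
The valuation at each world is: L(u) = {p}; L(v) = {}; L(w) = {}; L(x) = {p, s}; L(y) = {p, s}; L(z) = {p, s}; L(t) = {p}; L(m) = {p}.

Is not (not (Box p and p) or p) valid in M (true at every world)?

Let φ = not (not (Box p and p) or p). Evaluate φ at each world:
  u (successors {y}): φ is false.
  v (successors {v, y}): φ is false.
  w (successors {v}): φ is false.
  x (successors {u, x, y, z, m}): φ is false.
  y (successors {v, m}): φ is false.
  z (successors {w, y, z}): φ is false.
  t (successors {u}): φ is false.
  m (successors {y, m}): φ is false.
Detail at u (counterexample):
  At u: not (Box p and p) or p is true, so not (not (Box p and p) or p) is false.
    At u: not (Box p and p) is false, p is true, so not (Box p and p) or p is true.
      At u: Box p and p is true, so not (Box p and p) is false.

No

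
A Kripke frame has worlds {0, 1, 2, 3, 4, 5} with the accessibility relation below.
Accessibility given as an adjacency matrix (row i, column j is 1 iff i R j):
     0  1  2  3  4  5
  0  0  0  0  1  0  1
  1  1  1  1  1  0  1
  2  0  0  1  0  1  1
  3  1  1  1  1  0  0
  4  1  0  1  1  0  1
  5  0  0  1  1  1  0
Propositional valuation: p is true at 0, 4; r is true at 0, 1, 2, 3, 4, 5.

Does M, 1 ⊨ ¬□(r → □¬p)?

At 1: □(r → □¬p) is false, so ¬□(r → □¬p) is true.
  At 1: □(r → □¬p) requires r → □¬p at every successor {0, 1, 2, 3, 5}.
    r → □¬p fails at 1, so □(r → □¬p) is false at 1.
      At 1: r is true, □¬p is false, so r → □¬p is false.

Yes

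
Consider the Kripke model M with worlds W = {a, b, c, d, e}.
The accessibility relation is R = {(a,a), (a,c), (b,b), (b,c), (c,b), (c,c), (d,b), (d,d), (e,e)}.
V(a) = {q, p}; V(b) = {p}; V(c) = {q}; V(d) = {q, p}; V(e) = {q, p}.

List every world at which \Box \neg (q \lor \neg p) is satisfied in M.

none

Recall that \Box ψ holds at a world iff ψ holds at every accessible world, and \Diamond ψ holds iff ψ holds at some accessible world.
Let φ = \Box \neg (q \lor \neg p). Evaluate φ at each world:
  a (successors {a, c}): φ is false.
  b (successors {b, c}): φ is false.
  c (successors {b, c}): φ is false.
  d (successors {b, d}): φ is false.
  e (successors {e}): φ is false.
For instance, at c:
  At c: \Box \neg (q \lor \neg p) requires \neg (q \lor \neg p) at every successor {b, c}.
    \neg (q \lor \neg p) fails at c, so \Box \neg (q \lor \neg p) is false at c.
Satisfying worlds: none.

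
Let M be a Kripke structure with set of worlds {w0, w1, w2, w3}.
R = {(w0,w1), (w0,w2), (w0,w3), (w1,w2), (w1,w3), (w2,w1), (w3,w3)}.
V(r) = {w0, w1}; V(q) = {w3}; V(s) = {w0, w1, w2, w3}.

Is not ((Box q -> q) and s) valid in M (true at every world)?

No

Recall that Box ψ holds at a world iff ψ holds at every accessible world, and Dia ψ holds iff ψ holds at some accessible world.
Let φ = not ((Box q -> q) and s). Evaluate φ at each world:
  w0 (successors {w1, w2, w3}): φ is false.
  w1 (successors {w2, w3}): φ is false.
  w2 (successors {w1}): φ is false.
  w3 (successors {w3}): φ is false.
Detail at w0 (counterexample):
  At w0: (Box q -> q) and s is true, so not ((Box q -> q) and s) is false.
    At w0: Box q -> q is true, s is true, so (Box q -> q) and s is true.
      At w0: Box q is false, q is false, so Box q -> q is true.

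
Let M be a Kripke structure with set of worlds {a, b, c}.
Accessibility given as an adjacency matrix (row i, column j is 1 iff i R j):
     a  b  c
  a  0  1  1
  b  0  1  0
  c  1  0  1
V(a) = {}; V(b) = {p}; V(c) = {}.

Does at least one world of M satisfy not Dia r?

Recall that Dia ψ holds at a world iff ψ holds at some accessible world.
Let φ = not Dia r. Evaluate φ at each world:
  a (successors {b, c}): φ is true.
  b (successors {b}): φ is true.
  c (successors {a, c}): φ is true.
Detail at a (witness):
  At a: Dia r is false, so not Dia r is true.
    At a: Dia r requires r at some successor in {b, c}.
      At b: r is false.
      At c: r is false.
    So Dia r is false at a.

Yes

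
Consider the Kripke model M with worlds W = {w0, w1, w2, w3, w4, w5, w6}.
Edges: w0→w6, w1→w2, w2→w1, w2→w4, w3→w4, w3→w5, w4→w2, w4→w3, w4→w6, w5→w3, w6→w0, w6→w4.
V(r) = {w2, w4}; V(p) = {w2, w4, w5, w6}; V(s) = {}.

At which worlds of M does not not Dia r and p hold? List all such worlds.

w2, w4, w6

Let φ = not not Dia r and p. Evaluate φ at each world:
  w0 (successors {w6}): φ is false.
  w1 (successors {w2}): φ is false.
  w2 (successors {w1, w4}): φ is true.
  w3 (successors {w4, w5}): φ is false.
  w4 (successors {w2, w3, w6}): φ is true.
  w5 (successors {w3}): φ is false.
  w6 (successors {w0, w4}): φ is true.
For instance, at w0:
  At w0: not not Dia r is false, p is false, so not not Dia r and p is false.
    At w0: not Dia r is true, so not not Dia r is false.
      At w0: Dia r is false, so not Dia r is true.
Satisfying worlds: {w2, w4, w6}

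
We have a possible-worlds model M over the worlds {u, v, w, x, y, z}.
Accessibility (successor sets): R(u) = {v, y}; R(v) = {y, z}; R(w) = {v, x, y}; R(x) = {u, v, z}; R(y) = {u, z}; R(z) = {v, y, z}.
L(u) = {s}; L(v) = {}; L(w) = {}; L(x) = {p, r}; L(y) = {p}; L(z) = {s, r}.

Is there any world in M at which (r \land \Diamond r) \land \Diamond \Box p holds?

No

Let φ = (r \land \Diamond r) \land \Diamond \Box p. Evaluate φ at each world:
  u (successors {v, y}): φ is false.
  v (successors {y, z}): φ is false.
  w (successors {v, x, y}): φ is false.
  x (successors {u, v, z}): φ is false.
  y (successors {u, z}): φ is false.
  z (successors {v, y, z}): φ is false.
For instance, at u:
  At u: r \land \Diamond r is false, \Diamond \Box p is false, so (r \land \Diamond r) \land \Diamond \Box p is false.
    At u: r is false, \Diamond r is false, so r \land \Diamond r is false.
      At u: \Diamond r requires r at some successor in {v, y}.
        At v: r is false.
        At y: r is false.
      So \Diamond r is false at u.
    At u: \Diamond \Box p requires \Box p at some successor in {v, y}.
      At v: \Box p is false.
      At y: \Box p is false.
    So \Diamond \Box p is false at u.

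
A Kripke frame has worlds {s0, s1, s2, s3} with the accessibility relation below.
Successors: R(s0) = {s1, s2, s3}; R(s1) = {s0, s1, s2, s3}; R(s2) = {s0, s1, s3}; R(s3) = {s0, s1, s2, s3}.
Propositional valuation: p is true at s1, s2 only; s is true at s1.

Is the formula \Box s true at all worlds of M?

No

Let φ = \Box s. Evaluate φ at each world:
  s0 (successors {s1, s2, s3}): φ is false.
  s1 (successors {s0, s1, s2, s3}): φ is false.
  s2 (successors {s0, s1, s3}): φ is false.
  s3 (successors {s0, s1, s2, s3}): φ is false.
Detail at s0 (counterexample):
  At s0: \Box s requires s at every successor {s1, s2, s3}.
    s fails at s2, so \Box s is false at s0.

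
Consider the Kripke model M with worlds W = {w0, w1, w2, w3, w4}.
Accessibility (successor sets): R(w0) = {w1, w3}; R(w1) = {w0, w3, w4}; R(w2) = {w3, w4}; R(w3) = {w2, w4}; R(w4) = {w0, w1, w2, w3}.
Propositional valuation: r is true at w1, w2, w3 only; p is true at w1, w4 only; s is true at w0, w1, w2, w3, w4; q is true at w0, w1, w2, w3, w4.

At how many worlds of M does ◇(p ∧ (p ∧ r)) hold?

2

Let φ = ◇(p ∧ (p ∧ r)). Evaluate φ at each world:
  w0 (successors {w1, w3}): φ is true.
  w1 (successors {w0, w3, w4}): φ is false.
  w2 (successors {w3, w4}): φ is false.
  w3 (successors {w2, w4}): φ is false.
  w4 (successors {w0, w1, w2, w3}): φ is true.
For instance, at w2:
  At w2: ◇(p ∧ (p ∧ r)) requires p ∧ (p ∧ r) at some successor in {w3, w4}.
    At w3: p ∧ (p ∧ r) is false.
    At w4: p ∧ (p ∧ r) is false.
  So ◇(p ∧ (p ∧ r)) is false at w2.
Satisfying worlds: {w0, w4}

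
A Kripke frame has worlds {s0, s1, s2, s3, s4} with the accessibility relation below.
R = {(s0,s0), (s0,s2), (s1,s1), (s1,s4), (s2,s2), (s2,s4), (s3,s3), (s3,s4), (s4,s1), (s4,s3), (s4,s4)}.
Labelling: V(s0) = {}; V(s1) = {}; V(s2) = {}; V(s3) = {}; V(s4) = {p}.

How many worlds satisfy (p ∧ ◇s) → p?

Recall that ◇ψ holds at a world iff ψ holds at some accessible world.
Let φ = (p ∧ ◇s) → p. Evaluate φ at each world:
  s0 (successors {s0, s2}): φ is true.
  s1 (successors {s1, s4}): φ is true.
  s2 (successors {s2, s4}): φ is true.
  s3 (successors {s3, s4}): φ is true.
  s4 (successors {s1, s3, s4}): φ is true.
For instance, at s0:
  At s0: p ∧ ◇s is false, p is false, so (p ∧ ◇s) → p is true.
    At s0: p is false, ◇s is false, so p ∧ ◇s is false.
      At s0: ◇s requires s at some successor in {s0, s2}.
        At s0: s is false.
        At s2: s is false.
      So ◇s is false at s0.
Satisfying worlds: {s0, s1, s2, s3, s4}

5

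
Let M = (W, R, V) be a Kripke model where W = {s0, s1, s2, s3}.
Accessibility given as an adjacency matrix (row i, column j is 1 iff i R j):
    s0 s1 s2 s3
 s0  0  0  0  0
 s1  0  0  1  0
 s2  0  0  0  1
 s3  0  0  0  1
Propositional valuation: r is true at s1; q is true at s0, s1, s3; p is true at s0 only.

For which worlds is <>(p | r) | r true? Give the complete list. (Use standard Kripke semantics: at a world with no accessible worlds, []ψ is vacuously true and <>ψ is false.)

Let φ = <>(p | r) | r. Evaluate φ at each world:
  s0 (successors ∅): φ is false.
  s1 (successors {s2}): φ is true.
  s2 (successors {s3}): φ is false.
  s3 (successors {s3}): φ is false.
For instance, at s2:
  At s2: <>(p | r) is false, r is false, so <>(p | r) | r is false.
    At s2: <>(p | r) requires p | r at some successor in {s3}.
      At s3: p | r is false.
    So <>(p | r) is false at s2.
Satisfying worlds: {s1}

s1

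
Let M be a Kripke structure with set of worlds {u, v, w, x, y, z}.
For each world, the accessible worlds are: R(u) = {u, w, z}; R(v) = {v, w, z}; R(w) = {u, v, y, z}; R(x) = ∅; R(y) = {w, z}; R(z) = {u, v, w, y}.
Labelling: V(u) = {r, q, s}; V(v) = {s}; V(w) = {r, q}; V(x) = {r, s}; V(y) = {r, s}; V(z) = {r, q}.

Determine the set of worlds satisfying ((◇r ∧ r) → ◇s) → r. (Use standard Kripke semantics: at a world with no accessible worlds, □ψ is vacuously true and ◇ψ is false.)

u, w, x, y, z

Recall that ◇ψ holds at a world iff ψ holds at some accessible world.
Let φ = ((◇r ∧ r) → ◇s) → r. Evaluate φ at each world:
  u (successors {u, w, z}): φ is true.
  v (successors {v, w, z}): φ is false.
  w (successors {u, v, y, z}): φ is true.
  x (successors ∅): φ is true.
  y (successors {w, z}): φ is true.
  z (successors {u, v, w, y}): φ is true.
For instance, at v:
  At v: (◇r ∧ r) → ◇s is true, r is false, so ((◇r ∧ r) → ◇s) → r is false.
    At v: ◇r ∧ r is false, ◇s is true, so (◇r ∧ r) → ◇s is true.
      At v: ◇r is true, r is false, so ◇r ∧ r is false.
      At v: ◇s requires s at some successor in {v, w, z}.
        s holds at v, so ◇s is true at v.
Satisfying worlds: {u, w, x, y, z}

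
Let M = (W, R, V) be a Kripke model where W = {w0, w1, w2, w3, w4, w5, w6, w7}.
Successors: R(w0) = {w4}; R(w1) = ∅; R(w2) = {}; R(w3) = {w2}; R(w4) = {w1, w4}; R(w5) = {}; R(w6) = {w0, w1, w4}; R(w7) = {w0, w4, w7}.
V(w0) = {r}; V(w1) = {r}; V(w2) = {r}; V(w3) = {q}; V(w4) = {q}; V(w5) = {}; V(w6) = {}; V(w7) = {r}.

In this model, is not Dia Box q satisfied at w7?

No

At w7: Dia Box q is true, so not Dia Box q is false.
  At w7: Dia Box q requires Box q at some successor in {w0, w4, w7}.
    Box q holds at w0, so Dia Box q is true at w7.
      At w0: Box q requires q at every successor {w4}.
        At w4: q is true.
      So Box q is true at w0.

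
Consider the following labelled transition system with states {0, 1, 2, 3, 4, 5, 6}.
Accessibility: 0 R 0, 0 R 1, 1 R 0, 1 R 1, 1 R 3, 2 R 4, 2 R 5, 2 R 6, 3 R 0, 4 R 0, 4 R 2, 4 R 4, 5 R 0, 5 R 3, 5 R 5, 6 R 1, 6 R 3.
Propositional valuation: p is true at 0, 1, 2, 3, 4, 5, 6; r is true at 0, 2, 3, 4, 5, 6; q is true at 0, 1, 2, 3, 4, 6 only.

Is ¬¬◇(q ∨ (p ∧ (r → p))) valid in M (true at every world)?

Yes

Let φ = ¬¬◇(q ∨ (p ∧ (r → p))). Evaluate φ at each world:
  0 (successors {0, 1}): φ is true.
  1 (successors {0, 1, 3}): φ is true.
  2 (successors {4, 5, 6}): φ is true.
  3 (successors {0}): φ is true.
  4 (successors {0, 2, 4}): φ is true.
  5 (successors {0, 3, 5}): φ is true.
  6 (successors {1, 3}): φ is true.
For instance, at 0:
  At 0: ¬◇(q ∨ (p ∧ (r → p))) is false, so ¬¬◇(q ∨ (p ∧ (r → p))) is true.
    At 0: ◇(q ∨ (p ∧ (r → p))) is true, so ¬◇(q ∨ (p ∧ (r → p))) is false.
      At 0: ◇(q ∨ (p ∧ (r → p))) requires q ∨ (p ∧ (r → p)) at some successor in {0, 1}.
        q ∨ (p ∧ (r → p)) holds at 0, so ◇(q ∨ (p ∧ (r → p))) is true at 0.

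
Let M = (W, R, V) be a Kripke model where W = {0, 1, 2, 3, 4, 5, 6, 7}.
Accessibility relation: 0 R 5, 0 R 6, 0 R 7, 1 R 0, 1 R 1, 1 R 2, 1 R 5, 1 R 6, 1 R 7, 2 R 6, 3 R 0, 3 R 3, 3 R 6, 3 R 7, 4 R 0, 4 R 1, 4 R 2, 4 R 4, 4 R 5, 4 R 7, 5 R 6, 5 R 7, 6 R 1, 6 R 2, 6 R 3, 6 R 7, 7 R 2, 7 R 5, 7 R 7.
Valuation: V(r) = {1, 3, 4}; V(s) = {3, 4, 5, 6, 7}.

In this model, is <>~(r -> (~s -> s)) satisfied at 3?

At 3: <>~(r -> (~s -> s)) requires ~(r -> (~s -> s)) at some successor in {0, 3, 6, 7}.
  At 0: ~(r -> (~s -> s)) is false.
  At 3: ~(r -> (~s -> s)) is false.
  At 6: ~(r -> (~s -> s)) is false.
  At 7: ~(r -> (~s -> s)) is false.
So <>~(r -> (~s -> s)) is false at 3.

No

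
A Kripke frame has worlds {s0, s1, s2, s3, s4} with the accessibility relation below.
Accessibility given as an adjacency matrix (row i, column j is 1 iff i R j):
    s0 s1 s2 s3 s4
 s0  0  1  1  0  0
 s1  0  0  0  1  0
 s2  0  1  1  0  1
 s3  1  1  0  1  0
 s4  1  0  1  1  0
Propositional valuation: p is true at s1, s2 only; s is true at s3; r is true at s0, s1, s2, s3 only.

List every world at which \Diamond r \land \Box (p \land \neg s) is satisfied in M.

Let φ = \Diamond r \land \Box (p \land \neg s). Evaluate φ at each world:
  s0 (successors {s1, s2}): φ is true.
  s1 (successors {s3}): φ is false.
  s2 (successors {s1, s2, s4}): φ is false.
  s3 (successors {s0, s1, s3}): φ is false.
  s4 (successors {s0, s2, s3}): φ is false.
For instance, at s1:
  At s1: \Diamond r is true, \Box (p \land \neg s) is false, so \Diamond r \land \Box (p \land \neg s) is false.
    At s1: \Diamond r requires r at some successor in {s3}.
      r holds at s3, so \Diamond r is true at s1.
    At s1: \Box (p \land \neg s) requires p \land \neg s at every successor {s3}.
      p \land \neg s fails at s3, so \Box (p \land \neg s) is false at s1.
Satisfying worlds: {s0}

s0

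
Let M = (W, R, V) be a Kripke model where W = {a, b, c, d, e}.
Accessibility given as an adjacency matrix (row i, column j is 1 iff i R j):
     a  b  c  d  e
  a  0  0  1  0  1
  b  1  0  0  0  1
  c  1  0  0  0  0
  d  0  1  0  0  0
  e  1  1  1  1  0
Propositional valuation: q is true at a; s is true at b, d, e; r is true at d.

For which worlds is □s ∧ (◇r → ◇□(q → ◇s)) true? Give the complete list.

d

Let φ = □s ∧ (◇r → ◇□(q → ◇s)). Evaluate φ at each world:
  a (successors {c, e}): φ is false.
  b (successors {a, e}): φ is false.
  c (successors {a}): φ is false.
  d (successors {b}): φ is true.
  e (successors {a, b, c, d}): φ is false.
For instance, at d:
  At d: □s is true, ◇r → ◇□(q → ◇s) is true, so □s ∧ (◇r → ◇□(q → ◇s)) is true.
    At d: □s requires s at every successor {b}.
      At b: s is true.
    So □s is true at d.
    At d: ◇r is false, ◇□(q → ◇s) is true, so ◇r → ◇□(q → ◇s) is true.
      At d: ◇r requires r at some successor in {b}.
        At b: r is false.
      So ◇r is false at d.
      At d: ◇□(q → ◇s) requires □(q → ◇s) at some successor in {b}.
        □(q → ◇s) holds at b, so ◇□(q → ◇s) is true at d.
Satisfying worlds: {d}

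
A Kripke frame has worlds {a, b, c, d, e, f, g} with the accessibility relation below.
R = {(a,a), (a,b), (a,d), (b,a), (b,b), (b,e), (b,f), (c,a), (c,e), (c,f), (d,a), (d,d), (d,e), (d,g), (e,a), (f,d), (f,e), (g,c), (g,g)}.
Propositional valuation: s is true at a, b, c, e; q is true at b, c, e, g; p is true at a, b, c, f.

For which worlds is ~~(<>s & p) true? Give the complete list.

a, b, c, f

Let φ = ~~(<>s & p). Evaluate φ at each world:
  a (successors {a, b, d}): φ is true.
  b (successors {a, b, e, f}): φ is true.
  c (successors {a, e, f}): φ is true.
  d (successors {a, d, e, g}): φ is false.
  e (successors {a}): φ is false.
  f (successors {d, e}): φ is true.
  g (successors {c, g}): φ is false.
For instance, at b:
  At b: ~(<>s & p) is false, so ~~(<>s & p) is true.
    At b: <>s & p is true, so ~(<>s & p) is false.
      At b: <>s is true, p is true, so <>s & p is true.
Satisfying worlds: {a, b, c, f}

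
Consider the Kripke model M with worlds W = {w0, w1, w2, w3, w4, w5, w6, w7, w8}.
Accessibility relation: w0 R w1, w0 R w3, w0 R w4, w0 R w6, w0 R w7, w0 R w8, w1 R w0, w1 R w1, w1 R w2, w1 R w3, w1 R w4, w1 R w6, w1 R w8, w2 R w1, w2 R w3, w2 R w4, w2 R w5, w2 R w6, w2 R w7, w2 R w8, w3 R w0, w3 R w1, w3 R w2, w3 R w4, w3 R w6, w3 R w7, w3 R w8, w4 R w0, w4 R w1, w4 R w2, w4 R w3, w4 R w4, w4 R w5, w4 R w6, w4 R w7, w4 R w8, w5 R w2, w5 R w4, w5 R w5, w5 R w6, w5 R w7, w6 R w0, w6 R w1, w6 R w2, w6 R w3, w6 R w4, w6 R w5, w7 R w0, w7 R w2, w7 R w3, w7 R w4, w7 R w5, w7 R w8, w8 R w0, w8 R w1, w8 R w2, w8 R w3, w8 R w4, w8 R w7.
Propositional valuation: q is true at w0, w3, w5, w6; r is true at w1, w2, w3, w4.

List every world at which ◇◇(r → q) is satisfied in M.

Let φ = ◇◇(r → q). Evaluate φ at each world:
  w0 (successors {w1, w3, w4, w6, w7, w8}): φ is true.
  w1 (successors {w0, w1, w2, w3, w4, w6, w8}): φ is true.
  w2 (successors {w1, w3, w4, w5, w6, w7, w8}): φ is true.
  w3 (successors {w0, w1, w2, w4, w6, w7, w8}): φ is true.
  w4 (successors {w0, w1, w2, w3, w4, w5, w6, w7, w8}): φ is true.
  w5 (successors {w2, w4, w5, w6, w7}): φ is true.
  w6 (successors {w0, w1, w2, w3, w4, w5}): φ is true.
  w7 (successors {w0, w2, w3, w4, w5, w8}): φ is true.
  w8 (successors {w0, w1, w2, w3, w4, w7}): φ is true.
For instance, at w7:
  At w7: ◇◇(r → q) requires ◇(r → q) at some successor in {w0, w2, w3, w4, w5, w8}.
    ◇(r → q) holds at w0, so ◇◇(r → q) is true at w7.
      At w0: ◇(r → q) requires r → q at some successor in {w1, w3, w4, w6, w7, w8}.
        r → q holds at w3, so ◇(r → q) is true at w0.
Satisfying worlds: {w0, w1, w2, w3, w4, w5, w6, w7, w8}

w0, w1, w2, w3, w4, w5, w6, w7, w8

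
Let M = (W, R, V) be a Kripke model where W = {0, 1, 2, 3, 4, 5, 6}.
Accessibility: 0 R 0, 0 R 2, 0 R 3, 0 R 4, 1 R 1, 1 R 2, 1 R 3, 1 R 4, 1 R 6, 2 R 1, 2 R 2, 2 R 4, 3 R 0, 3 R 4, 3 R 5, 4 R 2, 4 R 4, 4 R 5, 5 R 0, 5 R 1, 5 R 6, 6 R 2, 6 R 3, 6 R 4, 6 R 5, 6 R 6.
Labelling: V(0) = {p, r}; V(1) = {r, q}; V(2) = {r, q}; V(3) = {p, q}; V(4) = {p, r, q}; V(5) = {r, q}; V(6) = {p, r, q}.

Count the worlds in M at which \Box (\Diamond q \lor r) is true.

Let φ = \Box (\Diamond q \lor r). Evaluate φ at each world:
  0 (successors {0, 2, 3, 4}): φ is true.
  1 (successors {1, 2, 3, 4, 6}): φ is true.
  2 (successors {1, 2, 4}): φ is true.
  3 (successors {0, 4, 5}): φ is true.
  4 (successors {2, 4, 5}): φ is true.
  5 (successors {0, 1, 6}): φ is true.
  6 (successors {2, 3, 4, 5, 6}): φ is true.
For instance, at 1:
  At 1: \Box (\Diamond q \lor r) requires \Diamond q \lor r at every successor {1, 2, 3, 4, 6}.
    At 1: \Diamond q \lor r is true.
    At 2: \Diamond q \lor r is true.
    At 3: \Diamond q \lor r is true.
    At 4: \Diamond q \lor r is true.
    At 6: \Diamond q \lor r is true.
  So \Box (\Diamond q \lor r) is true at 1.
Satisfying worlds: {0, 1, 2, 3, 4, 5, 6}

7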